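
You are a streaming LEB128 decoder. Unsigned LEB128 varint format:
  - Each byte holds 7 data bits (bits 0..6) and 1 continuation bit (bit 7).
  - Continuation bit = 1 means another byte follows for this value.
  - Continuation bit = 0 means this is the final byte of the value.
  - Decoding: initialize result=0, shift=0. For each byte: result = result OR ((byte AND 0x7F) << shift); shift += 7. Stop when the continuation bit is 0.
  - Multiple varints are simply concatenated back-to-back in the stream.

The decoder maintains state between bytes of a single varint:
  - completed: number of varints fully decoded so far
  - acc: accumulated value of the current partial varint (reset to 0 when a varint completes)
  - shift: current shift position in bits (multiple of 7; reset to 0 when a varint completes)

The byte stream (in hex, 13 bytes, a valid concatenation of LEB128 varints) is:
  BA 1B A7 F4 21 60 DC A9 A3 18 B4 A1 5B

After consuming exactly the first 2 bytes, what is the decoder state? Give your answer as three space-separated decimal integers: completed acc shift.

Answer: 1 0 0

Derivation:
byte[0]=0xBA cont=1 payload=0x3A: acc |= 58<<0 -> completed=0 acc=58 shift=7
byte[1]=0x1B cont=0 payload=0x1B: varint #1 complete (value=3514); reset -> completed=1 acc=0 shift=0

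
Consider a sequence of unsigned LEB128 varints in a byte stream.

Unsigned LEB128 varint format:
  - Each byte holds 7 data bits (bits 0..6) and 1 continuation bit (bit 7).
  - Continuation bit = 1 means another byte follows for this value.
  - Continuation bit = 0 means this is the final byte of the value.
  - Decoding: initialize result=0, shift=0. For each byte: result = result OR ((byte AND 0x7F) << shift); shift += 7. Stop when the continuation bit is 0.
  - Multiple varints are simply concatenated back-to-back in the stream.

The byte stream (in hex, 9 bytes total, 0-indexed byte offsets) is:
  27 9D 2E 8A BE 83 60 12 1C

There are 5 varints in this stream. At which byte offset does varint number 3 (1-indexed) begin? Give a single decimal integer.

Answer: 3

Derivation:
  byte[0]=0x27 cont=0 payload=0x27=39: acc |= 39<<0 -> acc=39 shift=7 [end]
Varint 1: bytes[0:1] = 27 -> value 39 (1 byte(s))
  byte[1]=0x9D cont=1 payload=0x1D=29: acc |= 29<<0 -> acc=29 shift=7
  byte[2]=0x2E cont=0 payload=0x2E=46: acc |= 46<<7 -> acc=5917 shift=14 [end]
Varint 2: bytes[1:3] = 9D 2E -> value 5917 (2 byte(s))
  byte[3]=0x8A cont=1 payload=0x0A=10: acc |= 10<<0 -> acc=10 shift=7
  byte[4]=0xBE cont=1 payload=0x3E=62: acc |= 62<<7 -> acc=7946 shift=14
  byte[5]=0x83 cont=1 payload=0x03=3: acc |= 3<<14 -> acc=57098 shift=21
  byte[6]=0x60 cont=0 payload=0x60=96: acc |= 96<<21 -> acc=201383690 shift=28 [end]
Varint 3: bytes[3:7] = 8A BE 83 60 -> value 201383690 (4 byte(s))
  byte[7]=0x12 cont=0 payload=0x12=18: acc |= 18<<0 -> acc=18 shift=7 [end]
Varint 4: bytes[7:8] = 12 -> value 18 (1 byte(s))
  byte[8]=0x1C cont=0 payload=0x1C=28: acc |= 28<<0 -> acc=28 shift=7 [end]
Varint 5: bytes[8:9] = 1C -> value 28 (1 byte(s))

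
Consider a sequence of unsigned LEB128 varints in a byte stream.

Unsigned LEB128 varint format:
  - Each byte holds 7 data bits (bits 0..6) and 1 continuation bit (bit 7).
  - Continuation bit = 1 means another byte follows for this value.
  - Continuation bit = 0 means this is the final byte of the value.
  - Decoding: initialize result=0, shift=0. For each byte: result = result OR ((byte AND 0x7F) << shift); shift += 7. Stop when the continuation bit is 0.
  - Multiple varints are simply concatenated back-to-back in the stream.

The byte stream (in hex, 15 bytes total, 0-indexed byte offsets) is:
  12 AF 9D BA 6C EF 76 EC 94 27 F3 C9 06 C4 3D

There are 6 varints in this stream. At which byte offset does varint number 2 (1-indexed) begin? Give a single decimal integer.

  byte[0]=0x12 cont=0 payload=0x12=18: acc |= 18<<0 -> acc=18 shift=7 [end]
Varint 1: bytes[0:1] = 12 -> value 18 (1 byte(s))
  byte[1]=0xAF cont=1 payload=0x2F=47: acc |= 47<<0 -> acc=47 shift=7
  byte[2]=0x9D cont=1 payload=0x1D=29: acc |= 29<<7 -> acc=3759 shift=14
  byte[3]=0xBA cont=1 payload=0x3A=58: acc |= 58<<14 -> acc=954031 shift=21
  byte[4]=0x6C cont=0 payload=0x6C=108: acc |= 108<<21 -> acc=227446447 shift=28 [end]
Varint 2: bytes[1:5] = AF 9D BA 6C -> value 227446447 (4 byte(s))
  byte[5]=0xEF cont=1 payload=0x6F=111: acc |= 111<<0 -> acc=111 shift=7
  byte[6]=0x76 cont=0 payload=0x76=118: acc |= 118<<7 -> acc=15215 shift=14 [end]
Varint 3: bytes[5:7] = EF 76 -> value 15215 (2 byte(s))
  byte[7]=0xEC cont=1 payload=0x6C=108: acc |= 108<<0 -> acc=108 shift=7
  byte[8]=0x94 cont=1 payload=0x14=20: acc |= 20<<7 -> acc=2668 shift=14
  byte[9]=0x27 cont=0 payload=0x27=39: acc |= 39<<14 -> acc=641644 shift=21 [end]
Varint 4: bytes[7:10] = EC 94 27 -> value 641644 (3 byte(s))
  byte[10]=0xF3 cont=1 payload=0x73=115: acc |= 115<<0 -> acc=115 shift=7
  byte[11]=0xC9 cont=1 payload=0x49=73: acc |= 73<<7 -> acc=9459 shift=14
  byte[12]=0x06 cont=0 payload=0x06=6: acc |= 6<<14 -> acc=107763 shift=21 [end]
Varint 5: bytes[10:13] = F3 C9 06 -> value 107763 (3 byte(s))
  byte[13]=0xC4 cont=1 payload=0x44=68: acc |= 68<<0 -> acc=68 shift=7
  byte[14]=0x3D cont=0 payload=0x3D=61: acc |= 61<<7 -> acc=7876 shift=14 [end]
Varint 6: bytes[13:15] = C4 3D -> value 7876 (2 byte(s))

Answer: 1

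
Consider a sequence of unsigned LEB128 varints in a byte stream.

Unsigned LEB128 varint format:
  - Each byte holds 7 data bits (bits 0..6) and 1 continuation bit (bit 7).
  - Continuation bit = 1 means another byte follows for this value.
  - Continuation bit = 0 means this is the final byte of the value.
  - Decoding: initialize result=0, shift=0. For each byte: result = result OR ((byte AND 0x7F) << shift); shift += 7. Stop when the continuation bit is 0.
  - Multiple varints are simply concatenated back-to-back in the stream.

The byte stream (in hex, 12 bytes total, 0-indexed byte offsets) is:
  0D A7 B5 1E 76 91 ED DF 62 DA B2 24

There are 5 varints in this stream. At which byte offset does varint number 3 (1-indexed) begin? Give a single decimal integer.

  byte[0]=0x0D cont=0 payload=0x0D=13: acc |= 13<<0 -> acc=13 shift=7 [end]
Varint 1: bytes[0:1] = 0D -> value 13 (1 byte(s))
  byte[1]=0xA7 cont=1 payload=0x27=39: acc |= 39<<0 -> acc=39 shift=7
  byte[2]=0xB5 cont=1 payload=0x35=53: acc |= 53<<7 -> acc=6823 shift=14
  byte[3]=0x1E cont=0 payload=0x1E=30: acc |= 30<<14 -> acc=498343 shift=21 [end]
Varint 2: bytes[1:4] = A7 B5 1E -> value 498343 (3 byte(s))
  byte[4]=0x76 cont=0 payload=0x76=118: acc |= 118<<0 -> acc=118 shift=7 [end]
Varint 3: bytes[4:5] = 76 -> value 118 (1 byte(s))
  byte[5]=0x91 cont=1 payload=0x11=17: acc |= 17<<0 -> acc=17 shift=7
  byte[6]=0xED cont=1 payload=0x6D=109: acc |= 109<<7 -> acc=13969 shift=14
  byte[7]=0xDF cont=1 payload=0x5F=95: acc |= 95<<14 -> acc=1570449 shift=21
  byte[8]=0x62 cont=0 payload=0x62=98: acc |= 98<<21 -> acc=207091345 shift=28 [end]
Varint 4: bytes[5:9] = 91 ED DF 62 -> value 207091345 (4 byte(s))
  byte[9]=0xDA cont=1 payload=0x5A=90: acc |= 90<<0 -> acc=90 shift=7
  byte[10]=0xB2 cont=1 payload=0x32=50: acc |= 50<<7 -> acc=6490 shift=14
  byte[11]=0x24 cont=0 payload=0x24=36: acc |= 36<<14 -> acc=596314 shift=21 [end]
Varint 5: bytes[9:12] = DA B2 24 -> value 596314 (3 byte(s))

Answer: 4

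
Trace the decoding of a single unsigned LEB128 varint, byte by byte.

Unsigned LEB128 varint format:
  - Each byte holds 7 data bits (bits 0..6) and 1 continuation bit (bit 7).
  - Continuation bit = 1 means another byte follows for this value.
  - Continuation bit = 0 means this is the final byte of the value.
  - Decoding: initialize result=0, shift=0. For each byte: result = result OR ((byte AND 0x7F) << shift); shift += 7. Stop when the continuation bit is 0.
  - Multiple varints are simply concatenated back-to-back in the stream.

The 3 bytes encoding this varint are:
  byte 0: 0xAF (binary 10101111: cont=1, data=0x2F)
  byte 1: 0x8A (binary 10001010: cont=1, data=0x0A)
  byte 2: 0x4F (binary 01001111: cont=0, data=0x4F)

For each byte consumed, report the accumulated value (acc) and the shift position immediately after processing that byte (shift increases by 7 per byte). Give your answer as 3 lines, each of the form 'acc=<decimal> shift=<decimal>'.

byte 0=0xAF: payload=0x2F=47, contrib = 47<<0 = 47; acc -> 47, shift -> 7
byte 1=0x8A: payload=0x0A=10, contrib = 10<<7 = 1280; acc -> 1327, shift -> 14
byte 2=0x4F: payload=0x4F=79, contrib = 79<<14 = 1294336; acc -> 1295663, shift -> 21

Answer: acc=47 shift=7
acc=1327 shift=14
acc=1295663 shift=21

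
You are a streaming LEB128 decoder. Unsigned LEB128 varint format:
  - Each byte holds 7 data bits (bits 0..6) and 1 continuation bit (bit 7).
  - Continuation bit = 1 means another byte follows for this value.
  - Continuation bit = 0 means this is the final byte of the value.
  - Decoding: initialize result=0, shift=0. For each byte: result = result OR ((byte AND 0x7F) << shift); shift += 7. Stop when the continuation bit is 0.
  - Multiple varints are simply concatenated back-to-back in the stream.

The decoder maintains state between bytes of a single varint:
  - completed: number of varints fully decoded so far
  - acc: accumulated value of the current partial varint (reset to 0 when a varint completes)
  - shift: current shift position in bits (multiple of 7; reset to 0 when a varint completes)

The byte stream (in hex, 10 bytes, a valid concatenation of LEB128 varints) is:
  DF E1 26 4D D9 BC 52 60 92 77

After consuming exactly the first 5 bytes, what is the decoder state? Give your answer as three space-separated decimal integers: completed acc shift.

Answer: 2 89 7

Derivation:
byte[0]=0xDF cont=1 payload=0x5F: acc |= 95<<0 -> completed=0 acc=95 shift=7
byte[1]=0xE1 cont=1 payload=0x61: acc |= 97<<7 -> completed=0 acc=12511 shift=14
byte[2]=0x26 cont=0 payload=0x26: varint #1 complete (value=635103); reset -> completed=1 acc=0 shift=0
byte[3]=0x4D cont=0 payload=0x4D: varint #2 complete (value=77); reset -> completed=2 acc=0 shift=0
byte[4]=0xD9 cont=1 payload=0x59: acc |= 89<<0 -> completed=2 acc=89 shift=7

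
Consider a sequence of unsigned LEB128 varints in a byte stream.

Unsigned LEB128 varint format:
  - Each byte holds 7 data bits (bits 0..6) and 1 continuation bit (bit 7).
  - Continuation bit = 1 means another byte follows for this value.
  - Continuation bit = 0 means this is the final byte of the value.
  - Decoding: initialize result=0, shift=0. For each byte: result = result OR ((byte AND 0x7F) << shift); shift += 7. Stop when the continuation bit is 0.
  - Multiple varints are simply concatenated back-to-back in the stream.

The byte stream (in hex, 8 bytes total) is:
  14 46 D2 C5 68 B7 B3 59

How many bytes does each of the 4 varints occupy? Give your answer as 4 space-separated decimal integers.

  byte[0]=0x14 cont=0 payload=0x14=20: acc |= 20<<0 -> acc=20 shift=7 [end]
Varint 1: bytes[0:1] = 14 -> value 20 (1 byte(s))
  byte[1]=0x46 cont=0 payload=0x46=70: acc |= 70<<0 -> acc=70 shift=7 [end]
Varint 2: bytes[1:2] = 46 -> value 70 (1 byte(s))
  byte[2]=0xD2 cont=1 payload=0x52=82: acc |= 82<<0 -> acc=82 shift=7
  byte[3]=0xC5 cont=1 payload=0x45=69: acc |= 69<<7 -> acc=8914 shift=14
  byte[4]=0x68 cont=0 payload=0x68=104: acc |= 104<<14 -> acc=1712850 shift=21 [end]
Varint 3: bytes[2:5] = D2 C5 68 -> value 1712850 (3 byte(s))
  byte[5]=0xB7 cont=1 payload=0x37=55: acc |= 55<<0 -> acc=55 shift=7
  byte[6]=0xB3 cont=1 payload=0x33=51: acc |= 51<<7 -> acc=6583 shift=14
  byte[7]=0x59 cont=0 payload=0x59=89: acc |= 89<<14 -> acc=1464759 shift=21 [end]
Varint 4: bytes[5:8] = B7 B3 59 -> value 1464759 (3 byte(s))

Answer: 1 1 3 3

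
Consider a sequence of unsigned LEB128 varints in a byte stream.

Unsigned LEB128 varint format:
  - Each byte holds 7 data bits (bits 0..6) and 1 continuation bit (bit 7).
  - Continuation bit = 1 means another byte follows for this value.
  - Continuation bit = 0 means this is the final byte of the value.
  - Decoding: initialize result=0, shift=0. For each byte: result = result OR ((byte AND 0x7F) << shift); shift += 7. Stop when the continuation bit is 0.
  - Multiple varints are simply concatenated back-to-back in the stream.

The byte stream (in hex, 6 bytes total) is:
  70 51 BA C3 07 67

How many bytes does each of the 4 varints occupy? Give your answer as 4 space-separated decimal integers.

Answer: 1 1 3 1

Derivation:
  byte[0]=0x70 cont=0 payload=0x70=112: acc |= 112<<0 -> acc=112 shift=7 [end]
Varint 1: bytes[0:1] = 70 -> value 112 (1 byte(s))
  byte[1]=0x51 cont=0 payload=0x51=81: acc |= 81<<0 -> acc=81 shift=7 [end]
Varint 2: bytes[1:2] = 51 -> value 81 (1 byte(s))
  byte[2]=0xBA cont=1 payload=0x3A=58: acc |= 58<<0 -> acc=58 shift=7
  byte[3]=0xC3 cont=1 payload=0x43=67: acc |= 67<<7 -> acc=8634 shift=14
  byte[4]=0x07 cont=0 payload=0x07=7: acc |= 7<<14 -> acc=123322 shift=21 [end]
Varint 3: bytes[2:5] = BA C3 07 -> value 123322 (3 byte(s))
  byte[5]=0x67 cont=0 payload=0x67=103: acc |= 103<<0 -> acc=103 shift=7 [end]
Varint 4: bytes[5:6] = 67 -> value 103 (1 byte(s))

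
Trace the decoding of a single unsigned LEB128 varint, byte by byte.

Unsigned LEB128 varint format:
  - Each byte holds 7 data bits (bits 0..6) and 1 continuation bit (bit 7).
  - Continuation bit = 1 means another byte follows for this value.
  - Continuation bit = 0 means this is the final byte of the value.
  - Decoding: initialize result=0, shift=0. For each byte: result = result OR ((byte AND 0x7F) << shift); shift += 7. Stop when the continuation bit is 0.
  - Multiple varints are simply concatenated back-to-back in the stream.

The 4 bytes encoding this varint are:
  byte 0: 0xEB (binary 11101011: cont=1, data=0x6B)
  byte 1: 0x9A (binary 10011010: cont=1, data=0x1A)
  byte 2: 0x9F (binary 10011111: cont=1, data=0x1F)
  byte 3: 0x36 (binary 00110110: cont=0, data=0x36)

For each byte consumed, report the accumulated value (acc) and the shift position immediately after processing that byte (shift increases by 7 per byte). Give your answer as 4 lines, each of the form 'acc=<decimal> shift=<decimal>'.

byte 0=0xEB: payload=0x6B=107, contrib = 107<<0 = 107; acc -> 107, shift -> 7
byte 1=0x9A: payload=0x1A=26, contrib = 26<<7 = 3328; acc -> 3435, shift -> 14
byte 2=0x9F: payload=0x1F=31, contrib = 31<<14 = 507904; acc -> 511339, shift -> 21
byte 3=0x36: payload=0x36=54, contrib = 54<<21 = 113246208; acc -> 113757547, shift -> 28

Answer: acc=107 shift=7
acc=3435 shift=14
acc=511339 shift=21
acc=113757547 shift=28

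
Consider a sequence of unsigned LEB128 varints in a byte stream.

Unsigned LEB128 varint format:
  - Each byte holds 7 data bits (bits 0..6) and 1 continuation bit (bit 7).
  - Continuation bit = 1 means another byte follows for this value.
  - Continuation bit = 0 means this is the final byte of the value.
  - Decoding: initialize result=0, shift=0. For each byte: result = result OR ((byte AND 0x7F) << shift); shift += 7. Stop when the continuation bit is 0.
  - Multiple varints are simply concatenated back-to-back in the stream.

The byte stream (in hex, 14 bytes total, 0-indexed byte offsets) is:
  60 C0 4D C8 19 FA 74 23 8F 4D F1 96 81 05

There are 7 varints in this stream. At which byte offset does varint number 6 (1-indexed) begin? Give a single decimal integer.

  byte[0]=0x60 cont=0 payload=0x60=96: acc |= 96<<0 -> acc=96 shift=7 [end]
Varint 1: bytes[0:1] = 60 -> value 96 (1 byte(s))
  byte[1]=0xC0 cont=1 payload=0x40=64: acc |= 64<<0 -> acc=64 shift=7
  byte[2]=0x4D cont=0 payload=0x4D=77: acc |= 77<<7 -> acc=9920 shift=14 [end]
Varint 2: bytes[1:3] = C0 4D -> value 9920 (2 byte(s))
  byte[3]=0xC8 cont=1 payload=0x48=72: acc |= 72<<0 -> acc=72 shift=7
  byte[4]=0x19 cont=0 payload=0x19=25: acc |= 25<<7 -> acc=3272 shift=14 [end]
Varint 3: bytes[3:5] = C8 19 -> value 3272 (2 byte(s))
  byte[5]=0xFA cont=1 payload=0x7A=122: acc |= 122<<0 -> acc=122 shift=7
  byte[6]=0x74 cont=0 payload=0x74=116: acc |= 116<<7 -> acc=14970 shift=14 [end]
Varint 4: bytes[5:7] = FA 74 -> value 14970 (2 byte(s))
  byte[7]=0x23 cont=0 payload=0x23=35: acc |= 35<<0 -> acc=35 shift=7 [end]
Varint 5: bytes[7:8] = 23 -> value 35 (1 byte(s))
  byte[8]=0x8F cont=1 payload=0x0F=15: acc |= 15<<0 -> acc=15 shift=7
  byte[9]=0x4D cont=0 payload=0x4D=77: acc |= 77<<7 -> acc=9871 shift=14 [end]
Varint 6: bytes[8:10] = 8F 4D -> value 9871 (2 byte(s))
  byte[10]=0xF1 cont=1 payload=0x71=113: acc |= 113<<0 -> acc=113 shift=7
  byte[11]=0x96 cont=1 payload=0x16=22: acc |= 22<<7 -> acc=2929 shift=14
  byte[12]=0x81 cont=1 payload=0x01=1: acc |= 1<<14 -> acc=19313 shift=21
  byte[13]=0x05 cont=0 payload=0x05=5: acc |= 5<<21 -> acc=10505073 shift=28 [end]
Varint 7: bytes[10:14] = F1 96 81 05 -> value 10505073 (4 byte(s))

Answer: 8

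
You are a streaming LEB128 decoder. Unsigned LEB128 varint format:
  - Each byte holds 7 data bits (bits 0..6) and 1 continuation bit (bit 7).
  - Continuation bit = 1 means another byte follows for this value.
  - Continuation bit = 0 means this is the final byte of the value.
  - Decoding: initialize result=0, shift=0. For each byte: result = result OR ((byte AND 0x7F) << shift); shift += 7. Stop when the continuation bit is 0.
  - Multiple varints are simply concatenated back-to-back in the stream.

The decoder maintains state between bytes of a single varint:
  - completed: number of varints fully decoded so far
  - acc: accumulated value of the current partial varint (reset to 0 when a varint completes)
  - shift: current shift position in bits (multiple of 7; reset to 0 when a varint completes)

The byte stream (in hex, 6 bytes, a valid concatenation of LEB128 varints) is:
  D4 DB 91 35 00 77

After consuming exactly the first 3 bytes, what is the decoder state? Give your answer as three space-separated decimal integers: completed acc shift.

Answer: 0 290260 21

Derivation:
byte[0]=0xD4 cont=1 payload=0x54: acc |= 84<<0 -> completed=0 acc=84 shift=7
byte[1]=0xDB cont=1 payload=0x5B: acc |= 91<<7 -> completed=0 acc=11732 shift=14
byte[2]=0x91 cont=1 payload=0x11: acc |= 17<<14 -> completed=0 acc=290260 shift=21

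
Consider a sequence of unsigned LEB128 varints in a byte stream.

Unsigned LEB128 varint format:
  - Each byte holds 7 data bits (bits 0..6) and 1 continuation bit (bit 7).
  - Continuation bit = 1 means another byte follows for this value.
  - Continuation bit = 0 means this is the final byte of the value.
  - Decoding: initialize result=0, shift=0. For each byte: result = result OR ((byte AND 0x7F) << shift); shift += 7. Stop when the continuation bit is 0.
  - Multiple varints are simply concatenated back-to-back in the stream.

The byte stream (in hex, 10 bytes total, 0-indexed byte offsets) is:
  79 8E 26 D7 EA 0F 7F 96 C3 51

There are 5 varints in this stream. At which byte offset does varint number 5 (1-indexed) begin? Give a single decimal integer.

Answer: 7

Derivation:
  byte[0]=0x79 cont=0 payload=0x79=121: acc |= 121<<0 -> acc=121 shift=7 [end]
Varint 1: bytes[0:1] = 79 -> value 121 (1 byte(s))
  byte[1]=0x8E cont=1 payload=0x0E=14: acc |= 14<<0 -> acc=14 shift=7
  byte[2]=0x26 cont=0 payload=0x26=38: acc |= 38<<7 -> acc=4878 shift=14 [end]
Varint 2: bytes[1:3] = 8E 26 -> value 4878 (2 byte(s))
  byte[3]=0xD7 cont=1 payload=0x57=87: acc |= 87<<0 -> acc=87 shift=7
  byte[4]=0xEA cont=1 payload=0x6A=106: acc |= 106<<7 -> acc=13655 shift=14
  byte[5]=0x0F cont=0 payload=0x0F=15: acc |= 15<<14 -> acc=259415 shift=21 [end]
Varint 3: bytes[3:6] = D7 EA 0F -> value 259415 (3 byte(s))
  byte[6]=0x7F cont=0 payload=0x7F=127: acc |= 127<<0 -> acc=127 shift=7 [end]
Varint 4: bytes[6:7] = 7F -> value 127 (1 byte(s))
  byte[7]=0x96 cont=1 payload=0x16=22: acc |= 22<<0 -> acc=22 shift=7
  byte[8]=0xC3 cont=1 payload=0x43=67: acc |= 67<<7 -> acc=8598 shift=14
  byte[9]=0x51 cont=0 payload=0x51=81: acc |= 81<<14 -> acc=1335702 shift=21 [end]
Varint 5: bytes[7:10] = 96 C3 51 -> value 1335702 (3 byte(s))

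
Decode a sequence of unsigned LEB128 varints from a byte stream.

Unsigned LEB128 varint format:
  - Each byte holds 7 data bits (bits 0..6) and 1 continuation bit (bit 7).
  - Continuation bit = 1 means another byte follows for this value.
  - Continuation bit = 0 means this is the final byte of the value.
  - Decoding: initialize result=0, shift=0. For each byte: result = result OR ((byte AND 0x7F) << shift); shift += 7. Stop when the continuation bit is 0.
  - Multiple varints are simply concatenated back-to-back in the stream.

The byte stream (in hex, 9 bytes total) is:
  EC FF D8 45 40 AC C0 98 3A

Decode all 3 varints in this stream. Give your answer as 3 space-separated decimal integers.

Answer: 146161644 64 122036268

Derivation:
  byte[0]=0xEC cont=1 payload=0x6C=108: acc |= 108<<0 -> acc=108 shift=7
  byte[1]=0xFF cont=1 payload=0x7F=127: acc |= 127<<7 -> acc=16364 shift=14
  byte[2]=0xD8 cont=1 payload=0x58=88: acc |= 88<<14 -> acc=1458156 shift=21
  byte[3]=0x45 cont=0 payload=0x45=69: acc |= 69<<21 -> acc=146161644 shift=28 [end]
Varint 1: bytes[0:4] = EC FF D8 45 -> value 146161644 (4 byte(s))
  byte[4]=0x40 cont=0 payload=0x40=64: acc |= 64<<0 -> acc=64 shift=7 [end]
Varint 2: bytes[4:5] = 40 -> value 64 (1 byte(s))
  byte[5]=0xAC cont=1 payload=0x2C=44: acc |= 44<<0 -> acc=44 shift=7
  byte[6]=0xC0 cont=1 payload=0x40=64: acc |= 64<<7 -> acc=8236 shift=14
  byte[7]=0x98 cont=1 payload=0x18=24: acc |= 24<<14 -> acc=401452 shift=21
  byte[8]=0x3A cont=0 payload=0x3A=58: acc |= 58<<21 -> acc=122036268 shift=28 [end]
Varint 3: bytes[5:9] = AC C0 98 3A -> value 122036268 (4 byte(s))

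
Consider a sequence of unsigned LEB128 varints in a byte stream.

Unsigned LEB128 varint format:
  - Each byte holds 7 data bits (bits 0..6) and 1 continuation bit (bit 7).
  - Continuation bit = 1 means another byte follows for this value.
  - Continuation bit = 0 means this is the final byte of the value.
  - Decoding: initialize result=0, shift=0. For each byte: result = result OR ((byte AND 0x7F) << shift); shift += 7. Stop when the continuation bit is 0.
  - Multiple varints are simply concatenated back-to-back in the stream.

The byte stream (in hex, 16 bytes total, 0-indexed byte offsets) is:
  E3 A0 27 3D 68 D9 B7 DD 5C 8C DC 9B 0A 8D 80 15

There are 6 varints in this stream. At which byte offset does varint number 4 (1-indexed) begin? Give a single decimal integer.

  byte[0]=0xE3 cont=1 payload=0x63=99: acc |= 99<<0 -> acc=99 shift=7
  byte[1]=0xA0 cont=1 payload=0x20=32: acc |= 32<<7 -> acc=4195 shift=14
  byte[2]=0x27 cont=0 payload=0x27=39: acc |= 39<<14 -> acc=643171 shift=21 [end]
Varint 1: bytes[0:3] = E3 A0 27 -> value 643171 (3 byte(s))
  byte[3]=0x3D cont=0 payload=0x3D=61: acc |= 61<<0 -> acc=61 shift=7 [end]
Varint 2: bytes[3:4] = 3D -> value 61 (1 byte(s))
  byte[4]=0x68 cont=0 payload=0x68=104: acc |= 104<<0 -> acc=104 shift=7 [end]
Varint 3: bytes[4:5] = 68 -> value 104 (1 byte(s))
  byte[5]=0xD9 cont=1 payload=0x59=89: acc |= 89<<0 -> acc=89 shift=7
  byte[6]=0xB7 cont=1 payload=0x37=55: acc |= 55<<7 -> acc=7129 shift=14
  byte[7]=0xDD cont=1 payload=0x5D=93: acc |= 93<<14 -> acc=1530841 shift=21
  byte[8]=0x5C cont=0 payload=0x5C=92: acc |= 92<<21 -> acc=194468825 shift=28 [end]
Varint 4: bytes[5:9] = D9 B7 DD 5C -> value 194468825 (4 byte(s))
  byte[9]=0x8C cont=1 payload=0x0C=12: acc |= 12<<0 -> acc=12 shift=7
  byte[10]=0xDC cont=1 payload=0x5C=92: acc |= 92<<7 -> acc=11788 shift=14
  byte[11]=0x9B cont=1 payload=0x1B=27: acc |= 27<<14 -> acc=454156 shift=21
  byte[12]=0x0A cont=0 payload=0x0A=10: acc |= 10<<21 -> acc=21425676 shift=28 [end]
Varint 5: bytes[9:13] = 8C DC 9B 0A -> value 21425676 (4 byte(s))
  byte[13]=0x8D cont=1 payload=0x0D=13: acc |= 13<<0 -> acc=13 shift=7
  byte[14]=0x80 cont=1 payload=0x00=0: acc |= 0<<7 -> acc=13 shift=14
  byte[15]=0x15 cont=0 payload=0x15=21: acc |= 21<<14 -> acc=344077 shift=21 [end]
Varint 6: bytes[13:16] = 8D 80 15 -> value 344077 (3 byte(s))

Answer: 5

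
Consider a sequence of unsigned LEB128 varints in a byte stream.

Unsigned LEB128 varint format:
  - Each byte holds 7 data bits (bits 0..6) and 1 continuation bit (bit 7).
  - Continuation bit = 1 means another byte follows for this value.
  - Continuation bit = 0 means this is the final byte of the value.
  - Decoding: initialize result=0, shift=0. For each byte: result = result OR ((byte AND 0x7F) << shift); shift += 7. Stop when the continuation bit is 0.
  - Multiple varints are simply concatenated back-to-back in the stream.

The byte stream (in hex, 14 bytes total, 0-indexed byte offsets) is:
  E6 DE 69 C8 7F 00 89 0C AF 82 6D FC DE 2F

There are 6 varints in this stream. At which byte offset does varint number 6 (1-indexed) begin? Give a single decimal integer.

Answer: 11

Derivation:
  byte[0]=0xE6 cont=1 payload=0x66=102: acc |= 102<<0 -> acc=102 shift=7
  byte[1]=0xDE cont=1 payload=0x5E=94: acc |= 94<<7 -> acc=12134 shift=14
  byte[2]=0x69 cont=0 payload=0x69=105: acc |= 105<<14 -> acc=1732454 shift=21 [end]
Varint 1: bytes[0:3] = E6 DE 69 -> value 1732454 (3 byte(s))
  byte[3]=0xC8 cont=1 payload=0x48=72: acc |= 72<<0 -> acc=72 shift=7
  byte[4]=0x7F cont=0 payload=0x7F=127: acc |= 127<<7 -> acc=16328 shift=14 [end]
Varint 2: bytes[3:5] = C8 7F -> value 16328 (2 byte(s))
  byte[5]=0x00 cont=0 payload=0x00=0: acc |= 0<<0 -> acc=0 shift=7 [end]
Varint 3: bytes[5:6] = 00 -> value 0 (1 byte(s))
  byte[6]=0x89 cont=1 payload=0x09=9: acc |= 9<<0 -> acc=9 shift=7
  byte[7]=0x0C cont=0 payload=0x0C=12: acc |= 12<<7 -> acc=1545 shift=14 [end]
Varint 4: bytes[6:8] = 89 0C -> value 1545 (2 byte(s))
  byte[8]=0xAF cont=1 payload=0x2F=47: acc |= 47<<0 -> acc=47 shift=7
  byte[9]=0x82 cont=1 payload=0x02=2: acc |= 2<<7 -> acc=303 shift=14
  byte[10]=0x6D cont=0 payload=0x6D=109: acc |= 109<<14 -> acc=1786159 shift=21 [end]
Varint 5: bytes[8:11] = AF 82 6D -> value 1786159 (3 byte(s))
  byte[11]=0xFC cont=1 payload=0x7C=124: acc |= 124<<0 -> acc=124 shift=7
  byte[12]=0xDE cont=1 payload=0x5E=94: acc |= 94<<7 -> acc=12156 shift=14
  byte[13]=0x2F cont=0 payload=0x2F=47: acc |= 47<<14 -> acc=782204 shift=21 [end]
Varint 6: bytes[11:14] = FC DE 2F -> value 782204 (3 byte(s))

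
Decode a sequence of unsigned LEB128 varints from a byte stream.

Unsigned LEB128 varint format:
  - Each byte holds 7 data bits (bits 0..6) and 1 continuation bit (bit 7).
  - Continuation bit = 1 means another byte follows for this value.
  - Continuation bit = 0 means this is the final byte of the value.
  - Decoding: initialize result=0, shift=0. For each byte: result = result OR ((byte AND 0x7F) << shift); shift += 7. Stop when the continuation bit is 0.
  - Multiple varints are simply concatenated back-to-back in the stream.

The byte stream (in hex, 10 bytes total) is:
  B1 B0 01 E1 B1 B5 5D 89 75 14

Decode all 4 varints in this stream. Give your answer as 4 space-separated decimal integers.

  byte[0]=0xB1 cont=1 payload=0x31=49: acc |= 49<<0 -> acc=49 shift=7
  byte[1]=0xB0 cont=1 payload=0x30=48: acc |= 48<<7 -> acc=6193 shift=14
  byte[2]=0x01 cont=0 payload=0x01=1: acc |= 1<<14 -> acc=22577 shift=21 [end]
Varint 1: bytes[0:3] = B1 B0 01 -> value 22577 (3 byte(s))
  byte[3]=0xE1 cont=1 payload=0x61=97: acc |= 97<<0 -> acc=97 shift=7
  byte[4]=0xB1 cont=1 payload=0x31=49: acc |= 49<<7 -> acc=6369 shift=14
  byte[5]=0xB5 cont=1 payload=0x35=53: acc |= 53<<14 -> acc=874721 shift=21
  byte[6]=0x5D cont=0 payload=0x5D=93: acc |= 93<<21 -> acc=195909857 shift=28 [end]
Varint 2: bytes[3:7] = E1 B1 B5 5D -> value 195909857 (4 byte(s))
  byte[7]=0x89 cont=1 payload=0x09=9: acc |= 9<<0 -> acc=9 shift=7
  byte[8]=0x75 cont=0 payload=0x75=117: acc |= 117<<7 -> acc=14985 shift=14 [end]
Varint 3: bytes[7:9] = 89 75 -> value 14985 (2 byte(s))
  byte[9]=0x14 cont=0 payload=0x14=20: acc |= 20<<0 -> acc=20 shift=7 [end]
Varint 4: bytes[9:10] = 14 -> value 20 (1 byte(s))

Answer: 22577 195909857 14985 20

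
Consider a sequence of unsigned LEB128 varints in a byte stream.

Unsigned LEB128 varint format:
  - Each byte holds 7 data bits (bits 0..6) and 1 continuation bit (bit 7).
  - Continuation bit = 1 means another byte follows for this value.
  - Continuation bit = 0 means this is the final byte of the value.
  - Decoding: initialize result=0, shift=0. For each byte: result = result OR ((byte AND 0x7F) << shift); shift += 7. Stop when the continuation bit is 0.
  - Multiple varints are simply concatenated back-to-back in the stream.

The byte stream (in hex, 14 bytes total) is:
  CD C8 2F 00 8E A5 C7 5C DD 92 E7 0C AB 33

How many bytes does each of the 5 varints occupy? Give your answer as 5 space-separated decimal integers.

  byte[0]=0xCD cont=1 payload=0x4D=77: acc |= 77<<0 -> acc=77 shift=7
  byte[1]=0xC8 cont=1 payload=0x48=72: acc |= 72<<7 -> acc=9293 shift=14
  byte[2]=0x2F cont=0 payload=0x2F=47: acc |= 47<<14 -> acc=779341 shift=21 [end]
Varint 1: bytes[0:3] = CD C8 2F -> value 779341 (3 byte(s))
  byte[3]=0x00 cont=0 payload=0x00=0: acc |= 0<<0 -> acc=0 shift=7 [end]
Varint 2: bytes[3:4] = 00 -> value 0 (1 byte(s))
  byte[4]=0x8E cont=1 payload=0x0E=14: acc |= 14<<0 -> acc=14 shift=7
  byte[5]=0xA5 cont=1 payload=0x25=37: acc |= 37<<7 -> acc=4750 shift=14
  byte[6]=0xC7 cont=1 payload=0x47=71: acc |= 71<<14 -> acc=1168014 shift=21
  byte[7]=0x5C cont=0 payload=0x5C=92: acc |= 92<<21 -> acc=194105998 shift=28 [end]
Varint 3: bytes[4:8] = 8E A5 C7 5C -> value 194105998 (4 byte(s))
  byte[8]=0xDD cont=1 payload=0x5D=93: acc |= 93<<0 -> acc=93 shift=7
  byte[9]=0x92 cont=1 payload=0x12=18: acc |= 18<<7 -> acc=2397 shift=14
  byte[10]=0xE7 cont=1 payload=0x67=103: acc |= 103<<14 -> acc=1689949 shift=21
  byte[11]=0x0C cont=0 payload=0x0C=12: acc |= 12<<21 -> acc=26855773 shift=28 [end]
Varint 4: bytes[8:12] = DD 92 E7 0C -> value 26855773 (4 byte(s))
  byte[12]=0xAB cont=1 payload=0x2B=43: acc |= 43<<0 -> acc=43 shift=7
  byte[13]=0x33 cont=0 payload=0x33=51: acc |= 51<<7 -> acc=6571 shift=14 [end]
Varint 5: bytes[12:14] = AB 33 -> value 6571 (2 byte(s))

Answer: 3 1 4 4 2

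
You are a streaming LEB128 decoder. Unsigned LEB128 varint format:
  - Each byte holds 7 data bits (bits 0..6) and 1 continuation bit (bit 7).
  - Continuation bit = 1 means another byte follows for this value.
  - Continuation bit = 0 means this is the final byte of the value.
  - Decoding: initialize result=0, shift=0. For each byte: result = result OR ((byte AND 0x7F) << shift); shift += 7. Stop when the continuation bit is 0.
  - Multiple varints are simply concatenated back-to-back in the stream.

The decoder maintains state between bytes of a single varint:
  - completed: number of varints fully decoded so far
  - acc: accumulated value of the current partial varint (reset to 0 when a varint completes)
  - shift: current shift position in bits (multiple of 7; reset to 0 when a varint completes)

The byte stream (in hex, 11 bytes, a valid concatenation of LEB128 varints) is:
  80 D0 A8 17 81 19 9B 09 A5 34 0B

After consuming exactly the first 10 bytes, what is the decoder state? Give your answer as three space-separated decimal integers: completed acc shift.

byte[0]=0x80 cont=1 payload=0x00: acc |= 0<<0 -> completed=0 acc=0 shift=7
byte[1]=0xD0 cont=1 payload=0x50: acc |= 80<<7 -> completed=0 acc=10240 shift=14
byte[2]=0xA8 cont=1 payload=0x28: acc |= 40<<14 -> completed=0 acc=665600 shift=21
byte[3]=0x17 cont=0 payload=0x17: varint #1 complete (value=48900096); reset -> completed=1 acc=0 shift=0
byte[4]=0x81 cont=1 payload=0x01: acc |= 1<<0 -> completed=1 acc=1 shift=7
byte[5]=0x19 cont=0 payload=0x19: varint #2 complete (value=3201); reset -> completed=2 acc=0 shift=0
byte[6]=0x9B cont=1 payload=0x1B: acc |= 27<<0 -> completed=2 acc=27 shift=7
byte[7]=0x09 cont=0 payload=0x09: varint #3 complete (value=1179); reset -> completed=3 acc=0 shift=0
byte[8]=0xA5 cont=1 payload=0x25: acc |= 37<<0 -> completed=3 acc=37 shift=7
byte[9]=0x34 cont=0 payload=0x34: varint #4 complete (value=6693); reset -> completed=4 acc=0 shift=0

Answer: 4 0 0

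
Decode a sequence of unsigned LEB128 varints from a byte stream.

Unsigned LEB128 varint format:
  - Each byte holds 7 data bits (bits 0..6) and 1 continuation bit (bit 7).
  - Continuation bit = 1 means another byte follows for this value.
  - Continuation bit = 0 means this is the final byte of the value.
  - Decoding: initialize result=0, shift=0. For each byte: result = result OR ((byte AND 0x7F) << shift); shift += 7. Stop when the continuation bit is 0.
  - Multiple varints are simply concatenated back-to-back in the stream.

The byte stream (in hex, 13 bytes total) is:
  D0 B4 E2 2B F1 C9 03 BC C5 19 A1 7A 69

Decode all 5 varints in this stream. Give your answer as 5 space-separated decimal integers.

Answer: 91789904 58609 418492 15649 105

Derivation:
  byte[0]=0xD0 cont=1 payload=0x50=80: acc |= 80<<0 -> acc=80 shift=7
  byte[1]=0xB4 cont=1 payload=0x34=52: acc |= 52<<7 -> acc=6736 shift=14
  byte[2]=0xE2 cont=1 payload=0x62=98: acc |= 98<<14 -> acc=1612368 shift=21
  byte[3]=0x2B cont=0 payload=0x2B=43: acc |= 43<<21 -> acc=91789904 shift=28 [end]
Varint 1: bytes[0:4] = D0 B4 E2 2B -> value 91789904 (4 byte(s))
  byte[4]=0xF1 cont=1 payload=0x71=113: acc |= 113<<0 -> acc=113 shift=7
  byte[5]=0xC9 cont=1 payload=0x49=73: acc |= 73<<7 -> acc=9457 shift=14
  byte[6]=0x03 cont=0 payload=0x03=3: acc |= 3<<14 -> acc=58609 shift=21 [end]
Varint 2: bytes[4:7] = F1 C9 03 -> value 58609 (3 byte(s))
  byte[7]=0xBC cont=1 payload=0x3C=60: acc |= 60<<0 -> acc=60 shift=7
  byte[8]=0xC5 cont=1 payload=0x45=69: acc |= 69<<7 -> acc=8892 shift=14
  byte[9]=0x19 cont=0 payload=0x19=25: acc |= 25<<14 -> acc=418492 shift=21 [end]
Varint 3: bytes[7:10] = BC C5 19 -> value 418492 (3 byte(s))
  byte[10]=0xA1 cont=1 payload=0x21=33: acc |= 33<<0 -> acc=33 shift=7
  byte[11]=0x7A cont=0 payload=0x7A=122: acc |= 122<<7 -> acc=15649 shift=14 [end]
Varint 4: bytes[10:12] = A1 7A -> value 15649 (2 byte(s))
  byte[12]=0x69 cont=0 payload=0x69=105: acc |= 105<<0 -> acc=105 shift=7 [end]
Varint 5: bytes[12:13] = 69 -> value 105 (1 byte(s))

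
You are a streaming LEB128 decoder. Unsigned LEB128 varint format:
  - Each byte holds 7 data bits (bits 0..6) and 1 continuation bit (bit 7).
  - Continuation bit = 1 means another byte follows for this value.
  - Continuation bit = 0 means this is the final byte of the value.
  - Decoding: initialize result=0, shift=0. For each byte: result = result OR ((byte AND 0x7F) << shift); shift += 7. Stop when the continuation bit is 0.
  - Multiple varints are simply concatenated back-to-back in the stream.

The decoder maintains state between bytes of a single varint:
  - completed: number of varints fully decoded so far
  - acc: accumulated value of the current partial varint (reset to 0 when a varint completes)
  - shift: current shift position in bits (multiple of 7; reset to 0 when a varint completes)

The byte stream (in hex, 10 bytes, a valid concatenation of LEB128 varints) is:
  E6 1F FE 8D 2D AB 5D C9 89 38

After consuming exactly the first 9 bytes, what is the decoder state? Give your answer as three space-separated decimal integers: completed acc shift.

Answer: 3 1225 14

Derivation:
byte[0]=0xE6 cont=1 payload=0x66: acc |= 102<<0 -> completed=0 acc=102 shift=7
byte[1]=0x1F cont=0 payload=0x1F: varint #1 complete (value=4070); reset -> completed=1 acc=0 shift=0
byte[2]=0xFE cont=1 payload=0x7E: acc |= 126<<0 -> completed=1 acc=126 shift=7
byte[3]=0x8D cont=1 payload=0x0D: acc |= 13<<7 -> completed=1 acc=1790 shift=14
byte[4]=0x2D cont=0 payload=0x2D: varint #2 complete (value=739070); reset -> completed=2 acc=0 shift=0
byte[5]=0xAB cont=1 payload=0x2B: acc |= 43<<0 -> completed=2 acc=43 shift=7
byte[6]=0x5D cont=0 payload=0x5D: varint #3 complete (value=11947); reset -> completed=3 acc=0 shift=0
byte[7]=0xC9 cont=1 payload=0x49: acc |= 73<<0 -> completed=3 acc=73 shift=7
byte[8]=0x89 cont=1 payload=0x09: acc |= 9<<7 -> completed=3 acc=1225 shift=14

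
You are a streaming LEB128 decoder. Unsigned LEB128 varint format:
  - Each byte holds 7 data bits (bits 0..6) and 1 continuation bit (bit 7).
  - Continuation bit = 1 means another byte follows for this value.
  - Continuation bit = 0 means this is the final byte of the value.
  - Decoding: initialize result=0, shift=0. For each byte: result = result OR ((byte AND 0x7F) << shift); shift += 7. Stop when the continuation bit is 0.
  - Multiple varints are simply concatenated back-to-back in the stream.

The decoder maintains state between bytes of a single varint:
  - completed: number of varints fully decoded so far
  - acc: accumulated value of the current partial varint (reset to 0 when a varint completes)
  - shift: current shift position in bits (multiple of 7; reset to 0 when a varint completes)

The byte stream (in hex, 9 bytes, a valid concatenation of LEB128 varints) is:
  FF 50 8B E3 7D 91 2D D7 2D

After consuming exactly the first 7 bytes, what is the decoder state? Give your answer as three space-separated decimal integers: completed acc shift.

Answer: 3 0 0

Derivation:
byte[0]=0xFF cont=1 payload=0x7F: acc |= 127<<0 -> completed=0 acc=127 shift=7
byte[1]=0x50 cont=0 payload=0x50: varint #1 complete (value=10367); reset -> completed=1 acc=0 shift=0
byte[2]=0x8B cont=1 payload=0x0B: acc |= 11<<0 -> completed=1 acc=11 shift=7
byte[3]=0xE3 cont=1 payload=0x63: acc |= 99<<7 -> completed=1 acc=12683 shift=14
byte[4]=0x7D cont=0 payload=0x7D: varint #2 complete (value=2060683); reset -> completed=2 acc=0 shift=0
byte[5]=0x91 cont=1 payload=0x11: acc |= 17<<0 -> completed=2 acc=17 shift=7
byte[6]=0x2D cont=0 payload=0x2D: varint #3 complete (value=5777); reset -> completed=3 acc=0 shift=0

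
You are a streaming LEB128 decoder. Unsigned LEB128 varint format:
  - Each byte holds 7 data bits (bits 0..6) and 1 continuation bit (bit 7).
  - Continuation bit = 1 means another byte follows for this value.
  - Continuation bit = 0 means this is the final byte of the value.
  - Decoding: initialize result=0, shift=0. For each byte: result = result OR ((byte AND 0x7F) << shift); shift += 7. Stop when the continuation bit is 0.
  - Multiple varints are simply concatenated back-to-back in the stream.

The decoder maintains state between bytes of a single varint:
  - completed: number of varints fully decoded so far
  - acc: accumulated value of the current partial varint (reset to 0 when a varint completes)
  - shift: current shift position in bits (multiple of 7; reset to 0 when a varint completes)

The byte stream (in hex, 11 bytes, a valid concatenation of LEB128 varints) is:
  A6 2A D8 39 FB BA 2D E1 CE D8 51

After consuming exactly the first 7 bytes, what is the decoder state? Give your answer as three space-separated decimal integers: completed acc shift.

byte[0]=0xA6 cont=1 payload=0x26: acc |= 38<<0 -> completed=0 acc=38 shift=7
byte[1]=0x2A cont=0 payload=0x2A: varint #1 complete (value=5414); reset -> completed=1 acc=0 shift=0
byte[2]=0xD8 cont=1 payload=0x58: acc |= 88<<0 -> completed=1 acc=88 shift=7
byte[3]=0x39 cont=0 payload=0x39: varint #2 complete (value=7384); reset -> completed=2 acc=0 shift=0
byte[4]=0xFB cont=1 payload=0x7B: acc |= 123<<0 -> completed=2 acc=123 shift=7
byte[5]=0xBA cont=1 payload=0x3A: acc |= 58<<7 -> completed=2 acc=7547 shift=14
byte[6]=0x2D cont=0 payload=0x2D: varint #3 complete (value=744827); reset -> completed=3 acc=0 shift=0

Answer: 3 0 0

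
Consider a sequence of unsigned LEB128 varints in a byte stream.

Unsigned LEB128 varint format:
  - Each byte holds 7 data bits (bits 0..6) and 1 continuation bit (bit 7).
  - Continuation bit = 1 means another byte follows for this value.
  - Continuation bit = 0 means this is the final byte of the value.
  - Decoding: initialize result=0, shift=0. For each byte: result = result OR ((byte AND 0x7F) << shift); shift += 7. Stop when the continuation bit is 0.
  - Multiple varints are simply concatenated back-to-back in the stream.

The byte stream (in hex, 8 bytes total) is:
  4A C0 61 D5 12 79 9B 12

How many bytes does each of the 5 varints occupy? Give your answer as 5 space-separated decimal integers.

  byte[0]=0x4A cont=0 payload=0x4A=74: acc |= 74<<0 -> acc=74 shift=7 [end]
Varint 1: bytes[0:1] = 4A -> value 74 (1 byte(s))
  byte[1]=0xC0 cont=1 payload=0x40=64: acc |= 64<<0 -> acc=64 shift=7
  byte[2]=0x61 cont=0 payload=0x61=97: acc |= 97<<7 -> acc=12480 shift=14 [end]
Varint 2: bytes[1:3] = C0 61 -> value 12480 (2 byte(s))
  byte[3]=0xD5 cont=1 payload=0x55=85: acc |= 85<<0 -> acc=85 shift=7
  byte[4]=0x12 cont=0 payload=0x12=18: acc |= 18<<7 -> acc=2389 shift=14 [end]
Varint 3: bytes[3:5] = D5 12 -> value 2389 (2 byte(s))
  byte[5]=0x79 cont=0 payload=0x79=121: acc |= 121<<0 -> acc=121 shift=7 [end]
Varint 4: bytes[5:6] = 79 -> value 121 (1 byte(s))
  byte[6]=0x9B cont=1 payload=0x1B=27: acc |= 27<<0 -> acc=27 shift=7
  byte[7]=0x12 cont=0 payload=0x12=18: acc |= 18<<7 -> acc=2331 shift=14 [end]
Varint 5: bytes[6:8] = 9B 12 -> value 2331 (2 byte(s))

Answer: 1 2 2 1 2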